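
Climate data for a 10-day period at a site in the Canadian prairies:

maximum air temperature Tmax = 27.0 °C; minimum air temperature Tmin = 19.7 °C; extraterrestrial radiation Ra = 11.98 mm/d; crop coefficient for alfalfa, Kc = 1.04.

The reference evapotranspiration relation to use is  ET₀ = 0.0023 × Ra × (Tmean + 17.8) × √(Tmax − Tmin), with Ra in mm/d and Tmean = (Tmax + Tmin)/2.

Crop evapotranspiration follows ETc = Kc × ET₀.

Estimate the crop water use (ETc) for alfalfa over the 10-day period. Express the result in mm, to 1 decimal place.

Tmean = (27.0 + 19.7)/2 = 23.35 °C
ET₀ = 0.0023 × 11.98 × (23.35 + 17.8) × √7.3 = 0.0023 × 11.98 × 41.15 × 2.7019 = 3.0635 mm/d
ETc = Kc × ET₀ = 1.04 × 3.0635 = 3.1860 mm/d
Over 10 days: 3.1860 × 10 = 31.860 mm

31.9 mm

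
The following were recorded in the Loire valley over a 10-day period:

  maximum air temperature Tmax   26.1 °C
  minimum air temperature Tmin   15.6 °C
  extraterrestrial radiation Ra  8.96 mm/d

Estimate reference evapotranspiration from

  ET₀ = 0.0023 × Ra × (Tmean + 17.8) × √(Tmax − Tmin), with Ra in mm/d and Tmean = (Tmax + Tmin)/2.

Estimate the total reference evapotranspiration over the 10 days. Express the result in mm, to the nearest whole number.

Tmean = (26.1 + 15.6)/2 = 20.85 °C
ET₀ = 0.0023 × 8.96 × (20.85 + 17.8) × √10.5 = 0.0023 × 8.96 × 38.65 × 3.2404 = 2.5810 mm/d
Over 10 days: 2.5810 × 10 = 25.810 mm

26 mm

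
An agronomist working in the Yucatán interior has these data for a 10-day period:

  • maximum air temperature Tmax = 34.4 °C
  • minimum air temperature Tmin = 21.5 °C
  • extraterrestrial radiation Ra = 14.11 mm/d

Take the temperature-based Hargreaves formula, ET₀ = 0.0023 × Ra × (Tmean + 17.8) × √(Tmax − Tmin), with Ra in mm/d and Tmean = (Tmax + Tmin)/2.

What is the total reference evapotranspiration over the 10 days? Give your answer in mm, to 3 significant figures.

53.3 mm

Tmean = (34.4 + 21.5)/2 = 27.95 °C
ET₀ = 0.0023 × 14.11 × (27.95 + 17.8) × √12.9 = 0.0023 × 14.11 × 45.75 × 3.5917 = 5.3327 mm/d
Over 10 days: 5.3327 × 10 = 53.327 mm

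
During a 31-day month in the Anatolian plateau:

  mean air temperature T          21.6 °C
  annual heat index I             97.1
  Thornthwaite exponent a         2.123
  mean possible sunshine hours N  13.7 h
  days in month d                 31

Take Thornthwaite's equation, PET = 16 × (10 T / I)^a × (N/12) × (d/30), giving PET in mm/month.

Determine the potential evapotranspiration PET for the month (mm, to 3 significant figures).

10T/I = 10 × 21.6 / 97.1 = 2.2245
(10T/I)^a = 2.2245^2.123 = 5.4598
Uncorrected PET = 16 × 5.4598 = 87.357 mm
Correction = (N/12)(d/30) = (13.7/12)(31/30) = 1.1797
PET = 87.357 × 1.1797 = 103.055 mm/month

103 mm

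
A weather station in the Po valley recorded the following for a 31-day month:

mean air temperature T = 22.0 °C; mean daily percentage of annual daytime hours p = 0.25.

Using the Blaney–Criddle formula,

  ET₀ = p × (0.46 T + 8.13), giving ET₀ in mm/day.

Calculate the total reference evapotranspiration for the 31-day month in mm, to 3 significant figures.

ET₀ = 0.25 × (0.46 × 22.0 + 8.13) = 0.25 × 18.250 = 4.5625 mm/d
Monthly total = 4.5625 × 31 = 141.438 mm

141 mm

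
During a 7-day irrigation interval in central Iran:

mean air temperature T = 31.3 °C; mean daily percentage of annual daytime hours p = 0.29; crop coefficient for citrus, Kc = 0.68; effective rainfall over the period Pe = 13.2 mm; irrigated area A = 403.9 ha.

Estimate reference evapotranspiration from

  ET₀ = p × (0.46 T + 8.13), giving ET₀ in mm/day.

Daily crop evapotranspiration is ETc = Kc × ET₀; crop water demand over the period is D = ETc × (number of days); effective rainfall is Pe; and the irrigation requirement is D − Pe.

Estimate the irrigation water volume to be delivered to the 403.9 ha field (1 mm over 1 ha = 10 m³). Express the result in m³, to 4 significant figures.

ET₀ = 0.29 × (0.46 × 31.3 + 8.13) = 0.29 × 22.528 = 6.5331 mm/d
ETc = Kc × ET₀ = 0.68 × 6.5331 = 4.4425 mm/d
Crop demand D = ETc × 7 d = 4.4425 × 7 = 31.098 mm
D − Pe = 31.098 − 13.2 = 17.898 mm
Volume = 17.898 mm × 403.9 ha × 10 = 72290.0 m³

72290 m³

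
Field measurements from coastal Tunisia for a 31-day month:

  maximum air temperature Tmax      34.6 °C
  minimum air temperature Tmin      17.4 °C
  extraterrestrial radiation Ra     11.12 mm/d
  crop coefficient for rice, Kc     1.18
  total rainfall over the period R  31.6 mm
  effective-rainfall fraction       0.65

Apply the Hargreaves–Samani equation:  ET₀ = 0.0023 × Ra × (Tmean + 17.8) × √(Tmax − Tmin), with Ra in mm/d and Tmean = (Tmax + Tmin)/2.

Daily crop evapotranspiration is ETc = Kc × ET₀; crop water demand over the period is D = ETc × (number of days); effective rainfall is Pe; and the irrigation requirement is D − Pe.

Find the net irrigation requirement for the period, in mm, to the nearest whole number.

149 mm

Tmean = (34.6 + 17.4)/2 = 26.00 °C
ET₀ = 0.0023 × 11.12 × (26.00 + 17.8) × √17.2 = 0.0023 × 11.12 × 43.80 × 4.1473 = 4.6459 mm/d
ETc = Kc × ET₀ = 1.18 × 4.6459 = 5.4822 mm/d
Crop demand D = ETc × 31 d = 5.4822 × 31 = 169.948 mm
Pe = 0.65 × 31.6 = 20.540 mm
D − Pe = 169.948 − 20.540 = 149.408 mm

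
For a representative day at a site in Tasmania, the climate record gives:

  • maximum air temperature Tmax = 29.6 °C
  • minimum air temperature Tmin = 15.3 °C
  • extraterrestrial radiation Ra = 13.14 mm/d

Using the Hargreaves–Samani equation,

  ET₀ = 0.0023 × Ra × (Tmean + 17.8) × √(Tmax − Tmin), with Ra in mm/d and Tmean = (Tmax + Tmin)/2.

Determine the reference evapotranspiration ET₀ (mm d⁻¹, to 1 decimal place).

Tmean = (29.6 + 15.3)/2 = 22.45 °C
ET₀ = 0.0023 × 13.14 × (22.45 + 17.8) × √14.3 = 0.0023 × 13.14 × 40.25 × 3.7815 = 4.6000 mm/d

4.6 mm d⁻¹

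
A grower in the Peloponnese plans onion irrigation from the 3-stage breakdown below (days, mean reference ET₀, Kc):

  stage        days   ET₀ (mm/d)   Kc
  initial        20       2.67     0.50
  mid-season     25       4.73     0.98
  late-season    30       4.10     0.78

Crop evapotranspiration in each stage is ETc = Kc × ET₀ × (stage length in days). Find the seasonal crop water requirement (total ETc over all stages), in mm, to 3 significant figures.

239 mm

initial: 0.50 × 2.67 × 20 = 26.70 mm
mid-season: 0.98 × 4.73 × 25 = 115.89 mm
late-season: 0.78 × 4.10 × 30 = 95.94 mm
Seasonal total = 238.53 mm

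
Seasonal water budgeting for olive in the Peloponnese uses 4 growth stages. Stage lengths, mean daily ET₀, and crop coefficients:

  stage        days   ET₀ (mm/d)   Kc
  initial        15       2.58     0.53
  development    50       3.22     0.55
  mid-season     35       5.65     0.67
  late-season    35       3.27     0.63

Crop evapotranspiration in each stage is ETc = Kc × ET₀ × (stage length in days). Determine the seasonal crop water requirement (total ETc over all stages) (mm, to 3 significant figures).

initial: 0.53 × 2.58 × 15 = 20.51 mm
development: 0.55 × 3.22 × 50 = 88.55 mm
mid-season: 0.67 × 5.65 × 35 = 132.49 mm
late-season: 0.63 × 3.27 × 35 = 72.10 mm
Seasonal total = 313.65 mm

314 mm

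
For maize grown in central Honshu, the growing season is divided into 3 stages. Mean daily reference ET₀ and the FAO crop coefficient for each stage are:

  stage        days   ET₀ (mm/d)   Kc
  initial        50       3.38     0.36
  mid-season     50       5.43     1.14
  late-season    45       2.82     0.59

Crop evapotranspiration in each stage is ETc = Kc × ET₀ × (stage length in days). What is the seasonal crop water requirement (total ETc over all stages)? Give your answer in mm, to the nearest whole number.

445 mm

initial: 0.36 × 3.38 × 50 = 60.84 mm
mid-season: 1.14 × 5.43 × 50 = 309.51 mm
late-season: 0.59 × 2.82 × 45 = 74.87 mm
Seasonal total = 445.22 mm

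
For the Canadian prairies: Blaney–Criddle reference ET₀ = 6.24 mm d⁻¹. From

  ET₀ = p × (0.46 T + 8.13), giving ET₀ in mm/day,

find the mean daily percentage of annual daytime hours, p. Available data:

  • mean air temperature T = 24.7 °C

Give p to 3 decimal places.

0.320

p = ET₀ / (0.46 T + 8.13) = 6.24 / (0.46 × 24.7 + 8.13) = 6.24 / 19.492 = 0.3201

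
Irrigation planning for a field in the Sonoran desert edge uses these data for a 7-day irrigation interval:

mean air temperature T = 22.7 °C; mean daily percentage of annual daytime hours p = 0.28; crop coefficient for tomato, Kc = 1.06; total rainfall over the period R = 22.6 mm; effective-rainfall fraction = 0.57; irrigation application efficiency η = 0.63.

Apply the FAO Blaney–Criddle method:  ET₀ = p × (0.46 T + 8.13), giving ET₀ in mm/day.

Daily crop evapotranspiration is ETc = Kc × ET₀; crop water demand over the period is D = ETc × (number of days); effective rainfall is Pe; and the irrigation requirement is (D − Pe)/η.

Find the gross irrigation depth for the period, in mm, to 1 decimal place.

ET₀ = 0.28 × (0.46 × 22.7 + 8.13) = 0.28 × 18.572 = 5.2002 mm/d
ETc = Kc × ET₀ = 1.06 × 5.2002 = 5.5122 mm/d
Crop demand D = ETc × 7 d = 5.5122 × 7 = 38.585 mm
Pe = 0.57 × 22.6 = 12.882 mm
D − Pe = 38.585 − 12.882 = 25.703 mm
Gross irrigation = 25.703 / 0.63 = 40.798 mm

40.8 mm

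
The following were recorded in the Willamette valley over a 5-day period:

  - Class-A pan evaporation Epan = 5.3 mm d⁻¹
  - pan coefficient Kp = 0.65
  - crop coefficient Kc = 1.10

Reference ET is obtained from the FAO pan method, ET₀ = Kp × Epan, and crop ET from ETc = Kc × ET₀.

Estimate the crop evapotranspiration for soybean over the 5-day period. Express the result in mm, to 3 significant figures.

18.9 mm

ET₀ = 0.65 × 5.3 = 3.4450 mm/d
ETc = Kc × ET₀ = 1.10 × 3.4450 = 3.7895 mm/d
Over 5 days: 3.7895 × 5 = 18.948 mm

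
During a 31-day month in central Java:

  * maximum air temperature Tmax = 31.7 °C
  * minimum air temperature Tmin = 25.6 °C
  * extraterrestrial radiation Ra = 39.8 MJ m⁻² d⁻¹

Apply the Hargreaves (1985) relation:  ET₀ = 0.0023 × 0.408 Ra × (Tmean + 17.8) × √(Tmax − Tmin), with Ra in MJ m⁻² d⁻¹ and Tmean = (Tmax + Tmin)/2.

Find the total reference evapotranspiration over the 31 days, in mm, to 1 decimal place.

132.8 mm

Tmean = (31.7 + 25.6)/2 = 28.65 °C
0.408 Ra = 0.408 × 39.8 = 16.2384 mm/d equivalent
ET₀ = 0.0023 × 16.2384 × (28.65 + 17.8) × √6.1 = 0.0023 × 16.2384 × 46.45 × 2.4698 = 4.2847 mm/d
Over 31 days: 4.2847 × 31 = 132.826 mm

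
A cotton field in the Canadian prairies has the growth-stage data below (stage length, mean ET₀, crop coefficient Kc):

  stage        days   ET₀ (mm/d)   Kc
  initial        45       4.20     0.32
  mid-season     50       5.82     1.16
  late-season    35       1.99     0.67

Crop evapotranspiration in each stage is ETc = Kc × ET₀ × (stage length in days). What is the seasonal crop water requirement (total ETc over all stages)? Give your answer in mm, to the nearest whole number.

445 mm

initial: 0.32 × 4.20 × 45 = 60.48 mm
mid-season: 1.16 × 5.82 × 50 = 337.56 mm
late-season: 0.67 × 1.99 × 35 = 46.67 mm
Seasonal total = 444.71 mm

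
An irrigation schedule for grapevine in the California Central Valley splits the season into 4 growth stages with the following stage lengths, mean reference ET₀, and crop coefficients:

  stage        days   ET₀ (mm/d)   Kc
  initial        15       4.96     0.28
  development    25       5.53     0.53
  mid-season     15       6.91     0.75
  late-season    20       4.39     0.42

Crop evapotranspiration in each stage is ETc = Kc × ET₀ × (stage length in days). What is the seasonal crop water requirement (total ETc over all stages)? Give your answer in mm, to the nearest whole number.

initial: 0.28 × 4.96 × 15 = 20.83 mm
development: 0.53 × 5.53 × 25 = 73.27 mm
mid-season: 0.75 × 6.91 × 15 = 77.74 mm
late-season: 0.42 × 4.39 × 20 = 36.88 mm
Seasonal total = 208.72 mm

209 mm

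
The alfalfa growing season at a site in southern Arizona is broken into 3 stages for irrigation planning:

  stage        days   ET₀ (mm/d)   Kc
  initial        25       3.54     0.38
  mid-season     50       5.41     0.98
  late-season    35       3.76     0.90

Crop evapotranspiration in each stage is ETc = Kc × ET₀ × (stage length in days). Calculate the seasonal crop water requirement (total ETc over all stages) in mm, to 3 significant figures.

417 mm

initial: 0.38 × 3.54 × 25 = 33.63 mm
mid-season: 0.98 × 5.41 × 50 = 265.09 mm
late-season: 0.90 × 3.76 × 35 = 118.44 mm
Seasonal total = 417.16 mm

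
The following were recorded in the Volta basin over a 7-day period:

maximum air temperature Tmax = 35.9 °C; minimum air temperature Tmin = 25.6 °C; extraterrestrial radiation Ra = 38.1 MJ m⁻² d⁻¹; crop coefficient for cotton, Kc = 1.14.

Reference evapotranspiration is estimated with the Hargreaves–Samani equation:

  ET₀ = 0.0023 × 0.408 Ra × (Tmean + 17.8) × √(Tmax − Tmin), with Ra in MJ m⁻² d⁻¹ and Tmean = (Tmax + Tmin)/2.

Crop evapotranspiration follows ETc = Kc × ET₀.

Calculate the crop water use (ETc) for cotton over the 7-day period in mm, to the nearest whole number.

Tmean = (35.9 + 25.6)/2 = 30.75 °C
0.408 Ra = 0.408 × 38.1 = 15.5448 mm/d equivalent
ET₀ = 0.0023 × 15.5448 × (30.75 + 17.8) × √10.3 = 0.0023 × 15.5448 × 48.55 × 3.2094 = 5.5709 mm/d
ETc = Kc × ET₀ = 1.14 × 5.5709 = 6.3508 mm/d
Over 7 days: 6.3508 × 7 = 44.456 mm

44 mm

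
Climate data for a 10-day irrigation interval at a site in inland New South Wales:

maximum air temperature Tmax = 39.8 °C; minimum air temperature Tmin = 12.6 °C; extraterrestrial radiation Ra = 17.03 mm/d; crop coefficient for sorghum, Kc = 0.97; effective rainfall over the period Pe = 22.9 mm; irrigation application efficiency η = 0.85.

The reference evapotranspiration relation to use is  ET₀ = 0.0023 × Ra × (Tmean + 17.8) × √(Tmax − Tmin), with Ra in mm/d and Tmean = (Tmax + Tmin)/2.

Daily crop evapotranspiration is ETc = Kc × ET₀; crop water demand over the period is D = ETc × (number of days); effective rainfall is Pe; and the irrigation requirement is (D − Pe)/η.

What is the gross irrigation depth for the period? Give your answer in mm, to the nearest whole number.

Tmean = (39.8 + 12.6)/2 = 26.20 °C
ET₀ = 0.0023 × 17.03 × (26.20 + 17.8) × √27.2 = 0.0023 × 17.03 × 44.00 × 5.2154 = 8.9884 mm/d
ETc = Kc × ET₀ = 0.97 × 8.9884 = 8.7187 mm/d
Crop demand D = ETc × 10 d = 8.7187 × 10 = 87.187 mm
D − Pe = 87.187 − 22.9 = 64.287 mm
Gross irrigation = 64.287 / 0.85 = 75.632 mm

76 mm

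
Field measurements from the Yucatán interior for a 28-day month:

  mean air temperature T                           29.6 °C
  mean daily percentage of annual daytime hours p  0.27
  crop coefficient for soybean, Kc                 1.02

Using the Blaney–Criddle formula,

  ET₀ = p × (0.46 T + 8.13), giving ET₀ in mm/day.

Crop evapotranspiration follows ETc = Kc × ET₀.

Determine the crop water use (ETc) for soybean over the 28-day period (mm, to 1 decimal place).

ET₀ = 0.27 × (0.46 × 29.6 + 8.13) = 0.27 × 21.746 = 5.8714 mm/d
ETc = Kc × ET₀ = 1.02 × 5.8714 = 5.9888 mm/d
Over 28 days: 5.9888 × 28 = 167.686 mm

167.7 mm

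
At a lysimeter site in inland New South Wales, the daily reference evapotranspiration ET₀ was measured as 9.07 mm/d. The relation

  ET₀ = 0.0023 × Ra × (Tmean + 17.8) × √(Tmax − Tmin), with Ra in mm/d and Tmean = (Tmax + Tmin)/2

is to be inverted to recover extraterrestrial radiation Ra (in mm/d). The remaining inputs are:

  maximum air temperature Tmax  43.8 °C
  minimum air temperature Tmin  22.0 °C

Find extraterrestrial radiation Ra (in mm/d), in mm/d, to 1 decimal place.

16.7 mm/d

Tmean = 32.90 °C; √ΔT = 4.6690
Ra = ET₀ / [0.0023 × (Tmean+17.8) × √ΔT] = 9.07 / (0.0023 × 50.70 × 4.6690) = 16.659 mm/d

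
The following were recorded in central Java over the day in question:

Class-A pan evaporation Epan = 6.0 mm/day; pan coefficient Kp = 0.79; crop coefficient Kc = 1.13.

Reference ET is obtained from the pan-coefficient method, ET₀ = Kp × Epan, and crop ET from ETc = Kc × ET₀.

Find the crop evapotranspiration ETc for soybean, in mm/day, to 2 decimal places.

5.36 mm/day

ET₀ = 0.79 × 6.0 = 4.7400 mm/d
ETc = Kc × ET₀ = 1.13 × 4.7400 = 5.3562 mm/d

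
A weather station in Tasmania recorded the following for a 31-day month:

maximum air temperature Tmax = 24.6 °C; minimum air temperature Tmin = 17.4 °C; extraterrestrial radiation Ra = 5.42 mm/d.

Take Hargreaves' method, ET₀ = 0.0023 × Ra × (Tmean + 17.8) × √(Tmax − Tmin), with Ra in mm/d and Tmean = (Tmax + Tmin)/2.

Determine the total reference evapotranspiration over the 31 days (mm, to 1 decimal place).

40.2 mm

Tmean = (24.6 + 17.4)/2 = 21.00 °C
ET₀ = 0.0023 × 5.42 × (21.00 + 17.8) × √7.2 = 0.0023 × 5.42 × 38.80 × 2.6833 = 1.2979 mm/d
Over 31 days: 1.2979 × 31 = 40.235 mm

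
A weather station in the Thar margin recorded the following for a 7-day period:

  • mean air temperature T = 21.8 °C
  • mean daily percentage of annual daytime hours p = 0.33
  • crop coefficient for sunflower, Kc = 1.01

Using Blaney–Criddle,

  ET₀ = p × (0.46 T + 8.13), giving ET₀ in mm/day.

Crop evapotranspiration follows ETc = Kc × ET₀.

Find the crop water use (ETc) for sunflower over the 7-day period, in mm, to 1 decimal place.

ET₀ = 0.33 × (0.46 × 21.8 + 8.13) = 0.33 × 18.158 = 5.9921 mm/d
ETc = Kc × ET₀ = 1.01 × 5.9921 = 6.0520 mm/d
Over 7 days: 6.0520 × 7 = 42.364 mm

42.4 mm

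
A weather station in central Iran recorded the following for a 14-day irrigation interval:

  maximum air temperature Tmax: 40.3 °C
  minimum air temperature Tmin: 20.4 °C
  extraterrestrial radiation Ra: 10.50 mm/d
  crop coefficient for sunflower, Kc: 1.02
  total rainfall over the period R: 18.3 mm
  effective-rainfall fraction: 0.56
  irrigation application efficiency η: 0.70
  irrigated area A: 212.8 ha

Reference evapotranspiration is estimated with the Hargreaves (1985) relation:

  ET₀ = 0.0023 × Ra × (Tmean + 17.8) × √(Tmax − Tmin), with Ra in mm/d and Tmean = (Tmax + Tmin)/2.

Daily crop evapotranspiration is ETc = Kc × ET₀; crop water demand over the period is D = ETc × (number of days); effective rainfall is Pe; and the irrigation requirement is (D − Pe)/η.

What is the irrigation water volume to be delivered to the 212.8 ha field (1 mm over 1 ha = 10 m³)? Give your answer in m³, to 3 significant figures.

Tmean = (40.3 + 20.4)/2 = 30.35 °C
ET₀ = 0.0023 × 10.50 × (30.35 + 17.8) × √19.9 = 0.0023 × 10.50 × 48.15 × 4.4609 = 5.1872 mm/d
ETc = Kc × ET₀ = 1.02 × 5.1872 = 5.2909 mm/d
Crop demand D = ETc × 14 d = 5.2909 × 14 = 74.073 mm
Pe = 0.56 × 18.3 = 10.248 mm
D − Pe = 74.073 − 10.248 = 63.825 mm
Gross irrigation = 63.825 / 0.70 = 91.179 mm
Volume = 91.179 mm × 212.8 ha × 10 = 194028.9 m³

194000 m³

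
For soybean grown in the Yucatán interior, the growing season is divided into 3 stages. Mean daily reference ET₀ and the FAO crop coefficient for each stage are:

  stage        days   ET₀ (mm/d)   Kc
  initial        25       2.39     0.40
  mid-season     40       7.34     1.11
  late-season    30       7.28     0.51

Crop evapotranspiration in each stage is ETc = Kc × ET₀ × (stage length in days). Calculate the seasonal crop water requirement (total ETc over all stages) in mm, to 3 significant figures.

initial: 0.40 × 2.39 × 25 = 23.90 mm
mid-season: 1.11 × 7.34 × 40 = 325.90 mm
late-season: 0.51 × 7.28 × 30 = 111.38 mm
Seasonal total = 461.18 mm

461 mm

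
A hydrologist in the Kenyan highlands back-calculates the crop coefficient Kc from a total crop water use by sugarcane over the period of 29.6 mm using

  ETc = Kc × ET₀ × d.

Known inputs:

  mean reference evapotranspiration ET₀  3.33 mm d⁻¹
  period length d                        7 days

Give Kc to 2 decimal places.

1.27

ETc = Kc × ET₀ × d  ⇒  Kc = ETc / (ET₀ × d)
Kc = 29.6 / (3.33 × 7) = 29.6 / 23.31 = 1.2698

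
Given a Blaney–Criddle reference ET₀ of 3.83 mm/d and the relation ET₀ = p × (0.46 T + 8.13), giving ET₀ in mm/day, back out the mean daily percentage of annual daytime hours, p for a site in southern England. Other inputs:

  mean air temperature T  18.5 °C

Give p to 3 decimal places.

0.230

p = ET₀ / (0.46 T + 8.13) = 3.83 / (0.46 × 18.5 + 8.13) = 3.83 / 16.640 = 0.2302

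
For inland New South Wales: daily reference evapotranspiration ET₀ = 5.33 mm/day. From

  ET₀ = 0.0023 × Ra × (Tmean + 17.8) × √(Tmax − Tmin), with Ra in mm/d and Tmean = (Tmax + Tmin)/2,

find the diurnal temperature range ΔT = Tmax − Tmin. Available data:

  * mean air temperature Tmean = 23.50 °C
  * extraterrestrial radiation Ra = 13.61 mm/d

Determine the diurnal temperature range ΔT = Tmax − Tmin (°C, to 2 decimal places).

√ΔT = ET₀ / [0.0023 × Ra × (Tmean+17.8)] = 5.33 / (0.0023 × 13.61 × 41.30) = 4.1228
ΔT = 4.1228² = 16.997 °C

17.00 °C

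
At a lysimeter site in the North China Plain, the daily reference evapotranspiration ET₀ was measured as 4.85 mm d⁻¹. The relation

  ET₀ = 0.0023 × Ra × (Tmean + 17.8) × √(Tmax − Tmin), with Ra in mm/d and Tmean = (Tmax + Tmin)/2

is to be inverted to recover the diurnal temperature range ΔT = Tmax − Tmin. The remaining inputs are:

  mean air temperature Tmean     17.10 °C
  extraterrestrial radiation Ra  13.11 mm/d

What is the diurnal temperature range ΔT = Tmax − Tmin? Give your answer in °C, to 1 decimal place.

√ΔT = ET₀ / [0.0023 × Ra × (Tmean+17.8)] = 4.85 / (0.0023 × 13.11 × 34.90) = 4.6088
ΔT = 4.6088² = 21.241 °C

21.2 °C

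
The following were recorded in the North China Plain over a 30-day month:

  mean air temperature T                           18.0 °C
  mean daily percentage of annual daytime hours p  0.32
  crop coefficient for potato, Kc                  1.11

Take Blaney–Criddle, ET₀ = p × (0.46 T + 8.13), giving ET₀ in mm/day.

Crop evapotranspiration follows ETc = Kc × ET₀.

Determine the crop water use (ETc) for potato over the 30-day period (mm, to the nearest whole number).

175 mm

ET₀ = 0.32 × (0.46 × 18.0 + 8.13) = 0.32 × 16.410 = 5.2512 mm/d
ETc = Kc × ET₀ = 1.11 × 5.2512 = 5.8288 mm/d
Over 30 days: 5.8288 × 30 = 174.864 mm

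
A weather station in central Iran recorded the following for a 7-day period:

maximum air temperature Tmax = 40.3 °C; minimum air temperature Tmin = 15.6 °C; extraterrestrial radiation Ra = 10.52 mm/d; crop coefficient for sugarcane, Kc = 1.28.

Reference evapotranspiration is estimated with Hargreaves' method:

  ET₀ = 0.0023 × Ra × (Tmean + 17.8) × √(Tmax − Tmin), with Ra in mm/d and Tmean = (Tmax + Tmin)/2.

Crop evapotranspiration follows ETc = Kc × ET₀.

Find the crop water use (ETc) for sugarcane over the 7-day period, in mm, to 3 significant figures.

Tmean = (40.3 + 15.6)/2 = 27.95 °C
ET₀ = 0.0023 × 10.52 × (27.95 + 17.8) × √24.7 = 0.0023 × 10.52 × 45.75 × 4.9699 = 5.5015 mm/d
ETc = Kc × ET₀ = 1.28 × 5.5015 = 7.0419 mm/d
Over 7 days: 7.0419 × 7 = 49.293 mm

49.3 mm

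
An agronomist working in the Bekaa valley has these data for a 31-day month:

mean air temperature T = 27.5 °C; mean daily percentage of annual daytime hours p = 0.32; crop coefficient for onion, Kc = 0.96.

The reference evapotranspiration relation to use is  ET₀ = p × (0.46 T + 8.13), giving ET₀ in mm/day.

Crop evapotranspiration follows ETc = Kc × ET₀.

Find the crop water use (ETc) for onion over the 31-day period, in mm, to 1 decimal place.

197.9 mm

ET₀ = 0.32 × (0.46 × 27.5 + 8.13) = 0.32 × 20.780 = 6.6496 mm/d
ETc = Kc × ET₀ = 0.96 × 6.6496 = 6.3836 mm/d
Over 31 days: 6.3836 × 31 = 197.892 mm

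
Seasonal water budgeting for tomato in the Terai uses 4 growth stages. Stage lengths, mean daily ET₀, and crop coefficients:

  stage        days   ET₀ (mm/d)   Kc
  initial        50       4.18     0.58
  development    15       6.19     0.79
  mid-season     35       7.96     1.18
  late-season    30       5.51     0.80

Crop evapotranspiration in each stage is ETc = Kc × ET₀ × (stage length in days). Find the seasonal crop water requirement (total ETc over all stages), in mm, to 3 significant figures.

656 mm

initial: 0.58 × 4.18 × 50 = 121.22 mm
development: 0.79 × 6.19 × 15 = 73.35 mm
mid-season: 1.18 × 7.96 × 35 = 328.75 mm
late-season: 0.80 × 5.51 × 30 = 132.24 mm
Seasonal total = 655.56 mm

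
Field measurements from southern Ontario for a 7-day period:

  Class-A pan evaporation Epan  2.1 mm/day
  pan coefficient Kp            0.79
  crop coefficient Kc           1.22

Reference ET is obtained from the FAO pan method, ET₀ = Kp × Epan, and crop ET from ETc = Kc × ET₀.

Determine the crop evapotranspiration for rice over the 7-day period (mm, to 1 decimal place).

14.2 mm

ET₀ = 0.79 × 2.1 = 1.6590 mm/d
ETc = Kc × ET₀ = 1.22 × 1.6590 = 2.0240 mm/d
Over 7 days: 2.0240 × 7 = 14.168 mm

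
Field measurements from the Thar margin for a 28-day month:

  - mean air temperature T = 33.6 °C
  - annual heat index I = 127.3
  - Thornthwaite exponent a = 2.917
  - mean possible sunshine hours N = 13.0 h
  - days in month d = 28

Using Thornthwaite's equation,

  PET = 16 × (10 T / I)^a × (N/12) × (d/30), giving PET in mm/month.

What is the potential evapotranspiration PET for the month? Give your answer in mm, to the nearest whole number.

10T/I = 10 × 33.6 / 127.3 = 2.6394
(10T/I)^a = 2.6394^2.917 = 16.9641
Uncorrected PET = 16 × 16.9641 = 271.426 mm
Correction = (N/12)(d/30) = (13.0/12)(28/30) = 1.0111
PET = 271.426 × 1.0111 = 274.439 mm/month

274 mm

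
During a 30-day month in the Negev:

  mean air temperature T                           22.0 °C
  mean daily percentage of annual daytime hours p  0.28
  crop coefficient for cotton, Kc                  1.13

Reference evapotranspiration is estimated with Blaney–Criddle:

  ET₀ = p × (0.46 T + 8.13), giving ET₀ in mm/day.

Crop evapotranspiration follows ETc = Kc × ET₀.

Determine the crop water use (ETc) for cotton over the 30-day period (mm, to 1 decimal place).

173.2 mm

ET₀ = 0.28 × (0.46 × 22.0 + 8.13) = 0.28 × 18.250 = 5.1100 mm/d
ETc = Kc × ET₀ = 1.13 × 5.1100 = 5.7743 mm/d
Over 30 days: 5.7743 × 30 = 173.229 mm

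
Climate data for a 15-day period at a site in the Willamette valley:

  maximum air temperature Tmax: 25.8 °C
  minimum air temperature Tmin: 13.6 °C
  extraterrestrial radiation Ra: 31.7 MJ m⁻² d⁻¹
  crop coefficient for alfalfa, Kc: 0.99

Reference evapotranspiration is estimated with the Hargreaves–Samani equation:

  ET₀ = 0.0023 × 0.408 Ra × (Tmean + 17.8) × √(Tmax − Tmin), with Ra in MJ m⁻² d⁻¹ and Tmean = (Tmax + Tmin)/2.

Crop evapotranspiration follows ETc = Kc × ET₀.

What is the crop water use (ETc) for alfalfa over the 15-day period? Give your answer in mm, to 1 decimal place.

57.9 mm

Tmean = (25.8 + 13.6)/2 = 19.70 °C
0.408 Ra = 0.408 × 31.7 = 12.9336 mm/d equivalent
ET₀ = 0.0023 × 12.9336 × (19.70 + 17.8) × √12.2 = 0.0023 × 12.9336 × 37.50 × 3.4928 = 3.8963 mm/d
ETc = Kc × ET₀ = 0.99 × 3.8963 = 3.8573 mm/d
Over 15 days: 3.8573 × 15 = 57.860 mm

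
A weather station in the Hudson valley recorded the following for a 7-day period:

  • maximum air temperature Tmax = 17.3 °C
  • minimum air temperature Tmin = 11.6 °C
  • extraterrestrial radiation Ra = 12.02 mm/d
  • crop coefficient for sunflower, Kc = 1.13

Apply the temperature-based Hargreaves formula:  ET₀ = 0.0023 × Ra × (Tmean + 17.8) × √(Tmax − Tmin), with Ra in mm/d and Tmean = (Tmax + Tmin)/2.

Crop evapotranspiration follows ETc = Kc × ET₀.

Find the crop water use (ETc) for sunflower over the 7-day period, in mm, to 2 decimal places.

16.84 mm

Tmean = (17.3 + 11.6)/2 = 14.45 °C
ET₀ = 0.0023 × 12.02 × (14.45 + 17.8) × √5.7 = 0.0023 × 12.02 × 32.25 × 2.3875 = 2.1287 mm/d
ETc = Kc × ET₀ = 1.13 × 2.1287 = 2.4054 mm/d
Over 7 days: 2.4054 × 7 = 16.838 mm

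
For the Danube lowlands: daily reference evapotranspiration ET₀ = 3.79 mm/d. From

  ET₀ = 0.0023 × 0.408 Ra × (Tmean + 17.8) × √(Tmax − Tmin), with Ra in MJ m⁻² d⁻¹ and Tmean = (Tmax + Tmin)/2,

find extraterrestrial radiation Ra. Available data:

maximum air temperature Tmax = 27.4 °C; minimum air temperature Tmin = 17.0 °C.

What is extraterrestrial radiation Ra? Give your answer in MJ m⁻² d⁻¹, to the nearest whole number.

Tmean = (27.4+17.0)/2 = 22.20 °C; ΔT = 10.4
Ra = ET₀ / [0.0023 × 0.408 × (Tmean+17.8) × √ΔT]
   = 3.79 / (0.0023 × 0.408 × 40.00 × 3.2249) = 31.309 MJ m⁻² d⁻¹

31 MJ m⁻² d⁻¹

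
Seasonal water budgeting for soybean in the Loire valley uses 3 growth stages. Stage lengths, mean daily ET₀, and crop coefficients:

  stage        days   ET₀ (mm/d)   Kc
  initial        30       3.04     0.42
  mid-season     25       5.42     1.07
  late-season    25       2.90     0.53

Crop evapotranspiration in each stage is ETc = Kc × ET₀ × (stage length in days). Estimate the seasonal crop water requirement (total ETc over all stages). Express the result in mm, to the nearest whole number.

initial: 0.42 × 3.04 × 30 = 38.30 mm
mid-season: 1.07 × 5.42 × 25 = 144.99 mm
late-season: 0.53 × 2.90 × 25 = 38.43 mm
Seasonal total = 221.72 mm

222 mm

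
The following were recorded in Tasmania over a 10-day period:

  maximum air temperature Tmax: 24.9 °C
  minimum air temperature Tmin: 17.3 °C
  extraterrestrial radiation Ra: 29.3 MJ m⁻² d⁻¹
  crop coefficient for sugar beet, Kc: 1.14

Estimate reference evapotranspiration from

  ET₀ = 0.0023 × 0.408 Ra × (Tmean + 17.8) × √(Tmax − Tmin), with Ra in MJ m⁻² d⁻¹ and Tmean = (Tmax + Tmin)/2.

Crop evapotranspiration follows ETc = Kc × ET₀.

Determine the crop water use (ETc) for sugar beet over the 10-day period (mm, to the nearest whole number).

Tmean = (24.9 + 17.3)/2 = 21.10 °C
0.408 Ra = 0.408 × 29.3 = 11.9544 mm/d equivalent
ET₀ = 0.0023 × 11.9544 × (21.10 + 17.8) × √7.6 = 0.0023 × 11.9544 × 38.90 × 2.7568 = 2.9486 mm/d
ETc = Kc × ET₀ = 1.14 × 2.9486 = 3.3614 mm/d
Over 10 days: 3.3614 × 10 = 33.614 mm

34 mm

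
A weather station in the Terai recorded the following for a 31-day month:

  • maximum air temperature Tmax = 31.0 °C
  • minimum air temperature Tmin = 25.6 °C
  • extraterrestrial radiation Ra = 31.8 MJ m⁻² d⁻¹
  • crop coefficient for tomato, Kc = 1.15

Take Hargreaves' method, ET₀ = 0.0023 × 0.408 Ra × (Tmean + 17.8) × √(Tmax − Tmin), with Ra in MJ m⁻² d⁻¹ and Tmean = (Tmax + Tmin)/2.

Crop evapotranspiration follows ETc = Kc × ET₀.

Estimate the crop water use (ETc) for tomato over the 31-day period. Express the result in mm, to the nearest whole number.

Tmean = (31.0 + 25.6)/2 = 28.30 °C
0.408 Ra = 0.408 × 31.8 = 12.9744 mm/d equivalent
ET₀ = 0.0023 × 12.9744 × (28.30 + 17.8) × √5.4 = 0.0023 × 12.9744 × 46.10 × 2.3238 = 3.1968 mm/d
ETc = Kc × ET₀ = 1.15 × 3.1968 = 3.6763 mm/d
Over 31 days: 3.6763 × 31 = 113.965 mm

114 mm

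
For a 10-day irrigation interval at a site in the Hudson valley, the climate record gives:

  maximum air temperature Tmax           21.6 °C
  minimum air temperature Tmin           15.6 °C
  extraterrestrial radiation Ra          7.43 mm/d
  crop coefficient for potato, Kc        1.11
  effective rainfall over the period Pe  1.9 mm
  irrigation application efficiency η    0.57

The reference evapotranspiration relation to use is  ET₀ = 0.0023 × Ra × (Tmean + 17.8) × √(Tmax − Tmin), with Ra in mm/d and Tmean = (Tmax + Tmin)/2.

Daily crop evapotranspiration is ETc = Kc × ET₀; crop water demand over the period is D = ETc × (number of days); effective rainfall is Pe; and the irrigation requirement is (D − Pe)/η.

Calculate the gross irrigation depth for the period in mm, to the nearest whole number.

Tmean = (21.6 + 15.6)/2 = 18.60 °C
ET₀ = 0.0023 × 7.43 × (18.60 + 17.8) × √6.0 = 0.0023 × 7.43 × 36.40 × 2.4495 = 1.5237 mm/d
ETc = Kc × ET₀ = 1.11 × 1.5237 = 1.6913 mm/d
Crop demand D = ETc × 10 d = 1.6913 × 10 = 16.913 mm
D − Pe = 16.913 − 1.9 = 15.013 mm
Gross irrigation = 15.013 / 0.57 = 26.339 mm

26 mm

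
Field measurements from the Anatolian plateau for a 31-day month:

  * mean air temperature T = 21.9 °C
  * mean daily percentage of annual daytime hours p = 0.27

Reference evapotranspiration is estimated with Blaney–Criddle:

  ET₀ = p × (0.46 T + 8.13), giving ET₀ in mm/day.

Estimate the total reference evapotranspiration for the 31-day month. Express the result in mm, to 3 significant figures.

152 mm

ET₀ = 0.27 × (0.46 × 21.9 + 8.13) = 0.27 × 18.204 = 4.9151 mm/d
Monthly total = 4.9151 × 31 = 152.368 mm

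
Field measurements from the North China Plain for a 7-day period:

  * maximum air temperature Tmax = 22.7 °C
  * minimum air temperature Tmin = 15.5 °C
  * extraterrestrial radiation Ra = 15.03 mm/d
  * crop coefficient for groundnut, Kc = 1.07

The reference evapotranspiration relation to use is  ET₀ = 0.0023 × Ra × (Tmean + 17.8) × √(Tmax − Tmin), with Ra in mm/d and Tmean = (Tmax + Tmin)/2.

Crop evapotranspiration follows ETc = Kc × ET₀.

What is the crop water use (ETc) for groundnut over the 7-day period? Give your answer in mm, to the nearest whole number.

26 mm

Tmean = (22.7 + 15.5)/2 = 19.10 °C
ET₀ = 0.0023 × 15.03 × (19.10 + 17.8) × √7.2 = 0.0023 × 15.03 × 36.90 × 2.6833 = 3.4228 mm/d
ETc = Kc × ET₀ = 1.07 × 3.4228 = 3.6624 mm/d
Over 7 days: 3.6624 × 7 = 25.637 mm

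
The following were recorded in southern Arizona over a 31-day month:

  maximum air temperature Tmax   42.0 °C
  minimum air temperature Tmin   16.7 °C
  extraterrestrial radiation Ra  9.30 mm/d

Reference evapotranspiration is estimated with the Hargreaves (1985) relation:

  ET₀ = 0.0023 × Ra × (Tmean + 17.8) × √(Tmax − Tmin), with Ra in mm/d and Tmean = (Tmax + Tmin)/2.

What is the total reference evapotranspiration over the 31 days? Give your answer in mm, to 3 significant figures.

Tmean = (42.0 + 16.7)/2 = 29.35 °C
ET₀ = 0.0023 × 9.30 × (29.35 + 17.8) × √25.3 = 0.0023 × 9.30 × 47.15 × 5.0299 = 5.0728 mm/d
Over 31 days: 5.0728 × 31 = 157.257 mm

157 mm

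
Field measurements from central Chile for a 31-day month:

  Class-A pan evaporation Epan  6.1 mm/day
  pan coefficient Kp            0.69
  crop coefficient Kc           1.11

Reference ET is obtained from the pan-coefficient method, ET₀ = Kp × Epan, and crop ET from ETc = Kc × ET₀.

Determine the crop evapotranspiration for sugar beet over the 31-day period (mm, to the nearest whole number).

145 mm

ET₀ = 0.69 × 6.1 = 4.2090 mm/d
ETc = Kc × ET₀ = 1.11 × 4.2090 = 4.6720 mm/d
Over 31 days: 4.6720 × 31 = 144.832 mm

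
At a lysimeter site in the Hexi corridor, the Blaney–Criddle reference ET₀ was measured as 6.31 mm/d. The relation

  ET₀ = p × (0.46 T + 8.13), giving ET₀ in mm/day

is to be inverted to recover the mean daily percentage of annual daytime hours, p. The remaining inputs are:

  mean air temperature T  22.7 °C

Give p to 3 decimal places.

p = ET₀ / (0.46 T + 8.13) = 6.31 / (0.46 × 22.7 + 8.13) = 6.31 / 18.572 = 0.3398

0.340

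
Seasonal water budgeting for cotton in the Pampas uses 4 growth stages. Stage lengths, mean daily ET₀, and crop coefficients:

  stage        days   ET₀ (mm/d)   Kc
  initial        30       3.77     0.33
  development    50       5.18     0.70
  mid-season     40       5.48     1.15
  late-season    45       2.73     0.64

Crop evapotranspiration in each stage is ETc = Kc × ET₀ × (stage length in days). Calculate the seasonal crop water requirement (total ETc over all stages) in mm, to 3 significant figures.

549 mm

initial: 0.33 × 3.77 × 30 = 37.32 mm
development: 0.70 × 5.18 × 50 = 181.30 mm
mid-season: 1.15 × 5.48 × 40 = 252.08 mm
late-season: 0.64 × 2.73 × 45 = 78.62 mm
Seasonal total = 549.32 mm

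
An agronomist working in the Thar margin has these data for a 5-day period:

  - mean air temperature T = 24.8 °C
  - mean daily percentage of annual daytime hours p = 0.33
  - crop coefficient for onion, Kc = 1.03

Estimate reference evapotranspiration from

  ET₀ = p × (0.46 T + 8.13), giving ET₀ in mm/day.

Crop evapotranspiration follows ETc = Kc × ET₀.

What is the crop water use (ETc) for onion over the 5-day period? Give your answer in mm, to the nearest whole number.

ET₀ = 0.33 × (0.46 × 24.8 + 8.13) = 0.33 × 19.538 = 6.4475 mm/d
ETc = Kc × ET₀ = 1.03 × 6.4475 = 6.6409 mm/d
Over 5 days: 6.6409 × 5 = 33.205 mm

33 mm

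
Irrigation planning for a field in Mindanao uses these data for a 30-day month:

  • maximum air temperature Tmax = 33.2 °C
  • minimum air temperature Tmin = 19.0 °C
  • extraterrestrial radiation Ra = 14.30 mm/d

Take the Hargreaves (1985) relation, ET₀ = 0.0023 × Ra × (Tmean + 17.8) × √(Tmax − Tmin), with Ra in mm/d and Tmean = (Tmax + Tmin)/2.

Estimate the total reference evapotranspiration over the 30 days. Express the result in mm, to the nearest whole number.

163 mm

Tmean = (33.2 + 19.0)/2 = 26.10 °C
ET₀ = 0.0023 × 14.30 × (26.10 + 17.8) × √14.2 = 0.0023 × 14.30 × 43.90 × 3.7683 = 5.4409 mm/d
Over 30 days: 5.4409 × 30 = 163.227 mm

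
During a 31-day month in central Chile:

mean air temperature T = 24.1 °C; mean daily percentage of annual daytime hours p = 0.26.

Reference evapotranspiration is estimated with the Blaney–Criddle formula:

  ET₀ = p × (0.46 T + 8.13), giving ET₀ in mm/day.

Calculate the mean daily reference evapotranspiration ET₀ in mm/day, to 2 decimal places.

5.00 mm/day

ET₀ = 0.26 × (0.46 × 24.1 + 8.13) = 0.26 × 19.216 = 4.9962 mm/d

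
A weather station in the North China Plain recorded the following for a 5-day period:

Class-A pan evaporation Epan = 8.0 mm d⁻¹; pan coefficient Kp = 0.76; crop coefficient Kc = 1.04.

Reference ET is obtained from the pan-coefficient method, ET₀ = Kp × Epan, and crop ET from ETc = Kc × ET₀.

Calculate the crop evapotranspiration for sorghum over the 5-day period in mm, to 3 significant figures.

31.6 mm

ET₀ = 0.76 × 8.0 = 6.0800 mm/d
ETc = Kc × ET₀ = 1.04 × 6.0800 = 6.3232 mm/d
Over 5 days: 6.3232 × 5 = 31.616 mm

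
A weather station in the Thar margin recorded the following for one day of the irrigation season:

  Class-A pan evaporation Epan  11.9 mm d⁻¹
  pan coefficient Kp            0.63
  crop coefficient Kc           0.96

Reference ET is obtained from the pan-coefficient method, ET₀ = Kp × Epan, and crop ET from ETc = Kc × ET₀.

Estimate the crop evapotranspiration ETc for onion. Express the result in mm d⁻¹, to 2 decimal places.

ET₀ = 0.63 × 11.9 = 7.4970 mm/d
ETc = Kc × ET₀ = 0.96 × 7.4970 = 7.1971 mm/d

7.20 mm d⁻¹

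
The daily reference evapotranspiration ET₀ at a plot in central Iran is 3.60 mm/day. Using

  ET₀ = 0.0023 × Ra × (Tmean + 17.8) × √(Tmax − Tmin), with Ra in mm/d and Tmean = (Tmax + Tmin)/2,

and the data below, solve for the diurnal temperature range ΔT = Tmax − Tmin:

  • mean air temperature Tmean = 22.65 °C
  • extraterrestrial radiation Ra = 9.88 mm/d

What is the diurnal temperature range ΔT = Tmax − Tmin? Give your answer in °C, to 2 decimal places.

15.34 °C

√ΔT = ET₀ / [0.0023 × Ra × (Tmean+17.8)] = 3.60 / (0.0023 × 9.88 × 40.45) = 3.9165
ΔT = 3.9165² = 15.339 °C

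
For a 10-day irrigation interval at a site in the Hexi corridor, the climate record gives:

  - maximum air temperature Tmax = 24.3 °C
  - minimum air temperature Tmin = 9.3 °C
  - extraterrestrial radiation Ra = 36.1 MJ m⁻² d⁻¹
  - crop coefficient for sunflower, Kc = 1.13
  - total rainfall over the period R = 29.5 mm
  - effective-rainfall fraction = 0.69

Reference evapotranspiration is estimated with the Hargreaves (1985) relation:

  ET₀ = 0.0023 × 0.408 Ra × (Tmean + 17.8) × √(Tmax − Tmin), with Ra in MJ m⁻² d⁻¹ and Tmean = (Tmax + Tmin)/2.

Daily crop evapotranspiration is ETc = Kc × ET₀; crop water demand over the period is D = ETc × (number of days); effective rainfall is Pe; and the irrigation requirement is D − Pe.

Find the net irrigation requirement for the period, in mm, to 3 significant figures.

Tmean = (24.3 + 9.3)/2 = 16.80 °C
0.408 Ra = 0.408 × 36.1 = 14.7288 mm/d equivalent
ET₀ = 0.0023 × 14.7288 × (16.80 + 17.8) × √15.0 = 0.0023 × 14.7288 × 34.60 × 3.8730 = 4.5396 mm/d
ETc = Kc × ET₀ = 1.13 × 4.5396 = 5.1297 mm/d
Crop demand D = ETc × 10 d = 5.1297 × 10 = 51.297 mm
Pe = 0.69 × 29.5 = 20.355 mm
D − Pe = 51.297 − 20.355 = 30.942 mm

30.9 mm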